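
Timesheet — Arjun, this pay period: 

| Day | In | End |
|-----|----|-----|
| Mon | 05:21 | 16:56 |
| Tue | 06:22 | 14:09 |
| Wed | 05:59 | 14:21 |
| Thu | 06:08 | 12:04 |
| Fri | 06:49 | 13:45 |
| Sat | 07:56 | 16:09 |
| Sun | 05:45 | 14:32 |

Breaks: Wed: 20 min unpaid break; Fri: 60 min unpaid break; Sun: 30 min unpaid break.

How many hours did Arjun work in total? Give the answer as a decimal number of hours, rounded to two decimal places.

55.77 hours

Mon: 05:21–16:56 = 11 h 35 min
Tue: 06:22–14:09 = 7 h 47 min
Wed: 05:59–14:21 = 8 h 22 min; less 20 min break → 8 h 2 min
Thu: 06:08–12:04 = 5 h 56 min
Fri: 06:49–13:45 = 6 h 56 min; less 60 min break → 5 h 56 min
Sat: 07:56–16:09 = 8 h 13 min
Sun: 05:45–14:32 = 8 h 47 min; less 30 min break → 8 h 17 min
Total: 11 h 35 min + 7 h 47 min + 8 h 2 min + 5 h 56 min + 5 h 56 min + 8 h 13 min + 8 h 17 min = 55 h 46 min.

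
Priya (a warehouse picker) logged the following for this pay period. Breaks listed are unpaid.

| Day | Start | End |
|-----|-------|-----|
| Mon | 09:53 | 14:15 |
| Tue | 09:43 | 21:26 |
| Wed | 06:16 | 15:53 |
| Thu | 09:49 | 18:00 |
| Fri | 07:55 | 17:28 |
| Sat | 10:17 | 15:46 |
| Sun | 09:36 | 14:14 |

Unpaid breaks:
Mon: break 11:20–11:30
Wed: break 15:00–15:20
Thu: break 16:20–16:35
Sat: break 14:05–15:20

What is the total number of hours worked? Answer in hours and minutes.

51 h 33 min

Mon: 09:53–14:15 = 4 h 22 min; less 10 min break → 4 h 12 min
Tue: 09:43–21:26 = 11 h 43 min
Wed: 06:16–15:53 = 9 h 37 min; less 20 min break → 9 h 17 min
Thu: 09:49–18:00 = 8 h 11 min; less 15 min break → 7 h 56 min
Fri: 07:55–17:28 = 9 h 33 min
Sat: 10:17–15:46 = 5 h 29 min; less 75 min break → 4 h 14 min
Sun: 09:36–14:14 = 4 h 38 min
Total: 4 h 12 min + 11 h 43 min + 9 h 17 min + 7 h 56 min + 9 h 33 min + 4 h 14 min + 4 h 38 min = 51 h 33 min.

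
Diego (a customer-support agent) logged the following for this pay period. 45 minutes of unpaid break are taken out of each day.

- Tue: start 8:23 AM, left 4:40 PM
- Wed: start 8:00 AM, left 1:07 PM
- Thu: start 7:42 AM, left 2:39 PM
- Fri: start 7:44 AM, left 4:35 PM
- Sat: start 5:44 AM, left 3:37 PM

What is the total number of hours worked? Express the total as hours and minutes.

35 h 20 min

Tue: 8:23 AM–4:40 PM = 8 h 17 min; less 45 min break → 7 h 32 min
Wed: 8:00 AM–1:07 PM = 5 h 7 min; less 45 min break → 4 h 22 min
Thu: 7:42 AM–2:39 PM = 6 h 57 min; less 45 min break → 6 h 12 min
Fri: 7:44 AM–4:35 PM = 8 h 51 min; less 45 min break → 8 h 6 min
Sat: 5:44 AM–3:37 PM = 9 h 53 min; less 45 min break → 9 h 8 min
Total: 7 h 32 min + 4 h 22 min + 6 h 12 min + 8 h 6 min + 9 h 8 min = 35 h 20 min.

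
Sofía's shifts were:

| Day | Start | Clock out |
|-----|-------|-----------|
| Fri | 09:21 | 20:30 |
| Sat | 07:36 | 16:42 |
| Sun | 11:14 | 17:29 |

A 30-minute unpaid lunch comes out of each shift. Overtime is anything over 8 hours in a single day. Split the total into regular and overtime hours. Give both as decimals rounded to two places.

Regular 21.75 hours, overtime 3.25 hours

Fri: 09:21–20:30 = 11 h 9 min; less 30 min break → 10 h 39 min
Sat: 07:36–16:42 = 9 h 6 min; less 30 min break → 8 h 36 min
Sun: 11:14–17:29 = 6 h 15 min; less 30 min break → 5 h 45 min
Fri reg 8 h 0 min / OT 2 h 39 min; Sat reg 8 h 0 min / OT 0 h 36 min; Sun reg 5 h 45 min / OT 0 h 0 min.
Totals: regular 21 h 45 min, overtime 3 h 15 min.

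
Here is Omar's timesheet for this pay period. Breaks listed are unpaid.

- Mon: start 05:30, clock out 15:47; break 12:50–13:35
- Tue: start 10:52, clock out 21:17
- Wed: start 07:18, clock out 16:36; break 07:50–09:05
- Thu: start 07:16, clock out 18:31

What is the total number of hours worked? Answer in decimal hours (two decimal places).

Mon: 05:30–15:47 = 10 h 17 min; less 45 min break → 9 h 32 min
Tue: 10:52–21:17 = 10 h 25 min
Wed: 07:18–16:36 = 9 h 18 min; less 75 min break → 8 h 3 min
Thu: 07:16–18:31 = 11 h 15 min
Total: 9 h 32 min + 10 h 25 min + 8 h 3 min + 11 h 15 min = 39 h 15 min.

39.25 hours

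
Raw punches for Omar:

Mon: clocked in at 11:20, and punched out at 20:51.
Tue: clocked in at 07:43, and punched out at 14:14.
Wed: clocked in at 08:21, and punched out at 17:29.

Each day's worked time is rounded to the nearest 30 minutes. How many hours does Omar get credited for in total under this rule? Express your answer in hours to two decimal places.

25.00 hours

Mon: 11:20–20:51 = 9 h 31 min → rounds to 9 h 30 min
Tue: 07:43–14:14 = 6 h 31 min → rounds to 6 h 30 min
Wed: 08:21–17:29 = 9 h 8 min → rounds to 9 h 0 min
Total credited: 25 h 0 min.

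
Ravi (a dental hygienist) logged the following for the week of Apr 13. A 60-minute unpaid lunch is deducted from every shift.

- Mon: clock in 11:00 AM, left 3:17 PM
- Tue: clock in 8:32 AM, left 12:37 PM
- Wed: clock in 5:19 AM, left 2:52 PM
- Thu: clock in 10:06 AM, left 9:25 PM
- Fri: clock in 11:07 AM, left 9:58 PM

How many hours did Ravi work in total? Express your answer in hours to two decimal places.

35.08 hours

Mon: 11:00 AM–3:17 PM = 4 h 17 min; less 60 min break → 3 h 17 min
Tue: 8:32 AM–12:37 PM = 4 h 5 min; less 60 min break → 3 h 5 min
Wed: 5:19 AM–2:52 PM = 9 h 33 min; less 60 min break → 8 h 33 min
Thu: 10:06 AM–9:25 PM = 11 h 19 min; less 60 min break → 10 h 19 min
Fri: 11:07 AM–9:58 PM = 10 h 51 min; less 60 min break → 9 h 51 min
Total: 3 h 17 min + 3 h 5 min + 8 h 33 min + 10 h 19 min + 9 h 51 min = 35 h 5 min.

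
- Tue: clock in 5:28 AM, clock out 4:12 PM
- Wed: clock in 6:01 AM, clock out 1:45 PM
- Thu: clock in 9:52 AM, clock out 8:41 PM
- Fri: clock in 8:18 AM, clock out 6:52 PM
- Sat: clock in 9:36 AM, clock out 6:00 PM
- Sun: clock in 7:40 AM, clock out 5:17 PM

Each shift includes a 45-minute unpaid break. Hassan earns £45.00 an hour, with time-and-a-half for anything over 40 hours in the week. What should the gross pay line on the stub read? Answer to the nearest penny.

Tue: 5:28 AM–4:12 PM = 10 h 44 min; less 45 min break → 9 h 59 min
Wed: 6:01 AM–1:45 PM = 7 h 44 min; less 45 min break → 6 h 59 min
Thu: 9:52 AM–8:41 PM = 10 h 49 min; less 45 min break → 10 h 4 min
Fri: 8:18 AM–6:52 PM = 10 h 34 min; less 45 min break → 9 h 49 min
Sat: 9:36 AM–6:00 PM = 8 h 24 min; less 45 min break → 7 h 39 min
Sun: 7:40 AM–5:17 PM = 9 h 37 min; less 45 min break → 8 h 52 min
Total worked: 53 h 22 min = 3202 min.
Regular 40 h 0 min = 2400 min at £45.00/h; overtime 13 h 22 min = 802 min at £67.50/h.
Pay = (2400 × £45.00 + 802 × £67.50) ÷ 60 = £2702.25.

£2702.25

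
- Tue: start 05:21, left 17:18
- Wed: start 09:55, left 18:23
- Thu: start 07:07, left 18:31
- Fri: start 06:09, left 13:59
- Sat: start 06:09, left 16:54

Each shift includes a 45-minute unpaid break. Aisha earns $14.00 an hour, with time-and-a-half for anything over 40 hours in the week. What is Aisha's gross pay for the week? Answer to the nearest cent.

Tue: 05:21–17:18 = 11 h 57 min; less 45 min break → 11 h 12 min
Wed: 09:55–18:23 = 8 h 28 min; less 45 min break → 7 h 43 min
Thu: 07:07–18:31 = 11 h 24 min; less 45 min break → 10 h 39 min
Fri: 06:09–13:59 = 7 h 50 min; less 45 min break → 7 h 5 min
Sat: 06:09–16:54 = 10 h 45 min; less 45 min break → 10 h 0 min
Total worked: 46 h 39 min = 2799 min.
Regular 40 h 0 min = 2400 min at $14.00/h; overtime 6 h 39 min = 399 min at $21.00/h.
Pay = (2400 × $14.00 + 399 × $21.00) ÷ 60 = $699.65.

$699.65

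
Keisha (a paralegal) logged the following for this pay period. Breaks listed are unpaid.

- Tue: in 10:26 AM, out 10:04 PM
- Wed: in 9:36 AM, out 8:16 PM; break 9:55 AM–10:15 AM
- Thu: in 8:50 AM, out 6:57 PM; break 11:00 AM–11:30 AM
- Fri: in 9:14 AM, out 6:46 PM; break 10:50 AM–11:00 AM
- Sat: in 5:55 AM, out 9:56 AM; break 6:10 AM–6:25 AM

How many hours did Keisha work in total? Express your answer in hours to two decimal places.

Tue: 10:26 AM–10:04 PM = 11 h 38 min
Wed: 9:36 AM–8:16 PM = 10 h 40 min; less 20 min break → 10 h 20 min
Thu: 8:50 AM–6:57 PM = 10 h 7 min; less 30 min break → 9 h 37 min
Fri: 9:14 AM–6:46 PM = 9 h 32 min; less 10 min break → 9 h 22 min
Sat: 5:55 AM–9:56 AM = 4 h 1 min; less 15 min break → 3 h 46 min
Total: 11 h 38 min + 10 h 20 min + 9 h 37 min + 9 h 22 min + 3 h 46 min = 44 h 43 min.

44.72 hours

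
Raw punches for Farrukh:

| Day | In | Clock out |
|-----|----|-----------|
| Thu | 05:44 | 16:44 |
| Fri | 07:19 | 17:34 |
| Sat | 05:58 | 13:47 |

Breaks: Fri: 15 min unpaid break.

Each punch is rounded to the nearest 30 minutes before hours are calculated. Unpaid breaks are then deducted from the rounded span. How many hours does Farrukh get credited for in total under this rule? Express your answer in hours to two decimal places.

Thu: in 05:44→05:30, out 16:44→16:30; 11 h 0 min
Fri: in 07:19→07:30, out 17:34→17:30; 10 h 0 min − 15 min = 9 h 45 min
Sat: in 05:58→06:00, out 13:47→14:00; 8 h 0 min
Total credited: 28 h 45 min.

28.75 hours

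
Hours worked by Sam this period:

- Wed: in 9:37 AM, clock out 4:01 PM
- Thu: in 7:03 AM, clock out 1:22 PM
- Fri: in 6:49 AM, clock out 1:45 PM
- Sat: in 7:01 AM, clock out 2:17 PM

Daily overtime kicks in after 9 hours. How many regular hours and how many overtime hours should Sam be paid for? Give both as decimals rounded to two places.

Wed: 9:37 AM–4:01 PM = 6 h 24 min
Thu: 7:03 AM–1:22 PM = 6 h 19 min
Fri: 6:49 AM–1:45 PM = 6 h 56 min
Sat: 7:01 AM–2:17 PM = 7 h 16 min
Wed reg 6 h 24 min / OT 0 h 0 min; Thu reg 6 h 19 min / OT 0 h 0 min; Fri reg 6 h 56 min / OT 0 h 0 min; Sat reg 7 h 16 min / OT 0 h 0 min.
Totals: regular 26 h 55 min, overtime 0 h 0 min.

Regular 26.92 hours, overtime 0.00 hours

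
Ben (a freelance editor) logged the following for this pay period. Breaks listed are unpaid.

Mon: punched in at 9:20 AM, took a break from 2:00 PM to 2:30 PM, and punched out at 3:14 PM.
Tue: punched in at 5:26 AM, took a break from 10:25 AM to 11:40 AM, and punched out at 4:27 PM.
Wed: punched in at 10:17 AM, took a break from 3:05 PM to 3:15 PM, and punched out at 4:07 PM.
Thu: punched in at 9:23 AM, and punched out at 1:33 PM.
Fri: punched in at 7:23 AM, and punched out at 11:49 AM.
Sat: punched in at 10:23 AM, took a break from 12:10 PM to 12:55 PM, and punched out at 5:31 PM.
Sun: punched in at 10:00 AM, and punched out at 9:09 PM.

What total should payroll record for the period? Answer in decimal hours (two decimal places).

46.97 hours

Mon: 9:20 AM–3:14 PM = 5 h 54 min; less 30 min break → 5 h 24 min
Tue: 5:26 AM–4:27 PM = 11 h 1 min; less 75 min break → 9 h 46 min
Wed: 10:17 AM–4:07 PM = 5 h 50 min; less 10 min break → 5 h 40 min
Thu: 9:23 AM–1:33 PM = 4 h 10 min
Fri: 7:23 AM–11:49 AM = 4 h 26 min
Sat: 10:23 AM–5:31 PM = 7 h 8 min; less 45 min break → 6 h 23 min
Sun: 10:00 AM–9:09 PM = 11 h 9 min
Total: 5 h 24 min + 9 h 46 min + 5 h 40 min + 4 h 10 min + 4 h 26 min + 6 h 23 min + 11 h 9 min = 46 h 58 min.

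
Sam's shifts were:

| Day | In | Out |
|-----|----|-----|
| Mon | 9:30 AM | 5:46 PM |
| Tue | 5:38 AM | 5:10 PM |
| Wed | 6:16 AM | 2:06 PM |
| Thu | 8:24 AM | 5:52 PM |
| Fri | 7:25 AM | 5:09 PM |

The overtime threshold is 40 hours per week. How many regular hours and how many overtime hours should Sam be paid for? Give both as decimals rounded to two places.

Regular 40.00 hours, overtime 6.83 hours

Mon: 9:30 AM–5:46 PM = 8 h 16 min
Tue: 5:38 AM–5:10 PM = 11 h 32 min
Wed: 6:16 AM–2:06 PM = 7 h 50 min
Thu: 8:24 AM–5:52 PM = 9 h 28 min
Fri: 7:25 AM–5:09 PM = 9 h 44 min
Total worked: 46 h 50 min = 46.83 h.
Threshold 40 h → overtime 6 h 50 min, regular 40 h 0 min.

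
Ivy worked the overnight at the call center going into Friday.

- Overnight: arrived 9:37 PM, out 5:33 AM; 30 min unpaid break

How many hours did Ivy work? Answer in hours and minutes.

Overnight: 9:37 PM → midnight = 2 h 23 min; midnight → 5:33 AM = 5 h 33 min; span 7 h 56 min; less 30 min break → 7 h 26 min

7 h 26 min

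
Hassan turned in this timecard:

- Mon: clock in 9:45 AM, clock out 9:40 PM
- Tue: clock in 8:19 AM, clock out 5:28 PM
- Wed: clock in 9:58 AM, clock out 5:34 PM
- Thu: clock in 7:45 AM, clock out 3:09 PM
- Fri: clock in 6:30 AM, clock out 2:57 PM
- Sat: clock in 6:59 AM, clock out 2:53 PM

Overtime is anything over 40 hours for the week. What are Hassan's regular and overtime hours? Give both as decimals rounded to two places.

Mon: 9:45 AM–9:40 PM = 11 h 55 min
Tue: 8:19 AM–5:28 PM = 9 h 9 min
Wed: 9:58 AM–5:34 PM = 7 h 36 min
Thu: 7:45 AM–3:09 PM = 7 h 24 min
Fri: 6:30 AM–2:57 PM = 8 h 27 min
Sat: 6:59 AM–2:53 PM = 7 h 54 min
Total worked: 52 h 25 min = 52.42 h.
Threshold 40 h → overtime 12 h 25 min, regular 40 h 0 min.

Regular 40.00 hours, overtime 12.42 hours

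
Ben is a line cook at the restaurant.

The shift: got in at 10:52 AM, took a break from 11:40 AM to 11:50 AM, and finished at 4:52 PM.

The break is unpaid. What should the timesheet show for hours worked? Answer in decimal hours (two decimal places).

5.83 hours

The shift: 10:52 AM–4:52 PM = 6 h 0 min; less 10 min break → 5 h 50 min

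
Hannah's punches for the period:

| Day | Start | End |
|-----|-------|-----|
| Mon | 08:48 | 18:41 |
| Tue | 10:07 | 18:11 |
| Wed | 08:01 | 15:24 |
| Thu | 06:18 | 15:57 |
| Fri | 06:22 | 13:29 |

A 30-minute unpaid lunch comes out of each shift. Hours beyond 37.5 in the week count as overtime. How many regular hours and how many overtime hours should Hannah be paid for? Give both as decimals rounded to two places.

Regular 37.50 hours, overtime 2.10 hours

Mon: 08:48–18:41 = 9 h 53 min; less 30 min break → 9 h 23 min
Tue: 10:07–18:11 = 8 h 4 min; less 30 min break → 7 h 34 min
Wed: 08:01–15:24 = 7 h 23 min; less 30 min break → 6 h 53 min
Thu: 06:18–15:57 = 9 h 39 min; less 30 min break → 9 h 9 min
Fri: 06:22–13:29 = 7 h 7 min; less 30 min break → 6 h 37 min
Total worked: 39 h 36 min = 39.60 h.
Threshold 37.5 h → overtime 2 h 6 min, regular 37 h 30 min.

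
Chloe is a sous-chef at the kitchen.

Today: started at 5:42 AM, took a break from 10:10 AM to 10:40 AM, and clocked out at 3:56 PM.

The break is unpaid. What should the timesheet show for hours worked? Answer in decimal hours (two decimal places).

9.73 hours

Today: 5:42 AM–3:56 PM = 10 h 14 min; less 30 min break → 9 h 44 min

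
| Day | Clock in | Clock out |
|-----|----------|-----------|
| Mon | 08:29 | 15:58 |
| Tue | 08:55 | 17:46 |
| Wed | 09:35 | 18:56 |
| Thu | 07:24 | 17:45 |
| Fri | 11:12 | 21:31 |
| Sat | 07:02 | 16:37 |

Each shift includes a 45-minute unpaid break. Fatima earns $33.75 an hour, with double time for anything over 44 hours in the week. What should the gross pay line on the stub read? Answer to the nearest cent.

$1986.75

Mon: 08:29–15:58 = 7 h 29 min; less 45 min break → 6 h 44 min
Tue: 08:55–17:46 = 8 h 51 min; less 45 min break → 8 h 6 min
Wed: 09:35–18:56 = 9 h 21 min; less 45 min break → 8 h 36 min
Thu: 07:24–17:45 = 10 h 21 min; less 45 min break → 9 h 36 min
Fri: 11:12–21:31 = 10 h 19 min; less 45 min break → 9 h 34 min
Sat: 07:02–16:37 = 9 h 35 min; less 45 min break → 8 h 50 min
Total worked: 51 h 26 min = 3086 min.
Regular 44 h 0 min = 2640 min at $33.75/h; overtime 7 h 26 min = 446 min at $67.50/h.
Pay = (2640 × $33.75 + 446 × $67.50) ÷ 60 = $1986.75.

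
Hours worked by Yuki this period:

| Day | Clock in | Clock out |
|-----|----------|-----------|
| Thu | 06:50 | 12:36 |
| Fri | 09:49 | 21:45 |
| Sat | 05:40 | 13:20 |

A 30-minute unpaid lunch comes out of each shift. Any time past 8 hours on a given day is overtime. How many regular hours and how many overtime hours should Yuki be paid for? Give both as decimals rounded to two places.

Thu: 06:50–12:36 = 5 h 46 min; less 30 min break → 5 h 16 min
Fri: 09:49–21:45 = 11 h 56 min; less 30 min break → 11 h 26 min
Sat: 05:40–13:20 = 7 h 40 min; less 30 min break → 7 h 10 min
Thu reg 5 h 16 min / OT 0 h 0 min; Fri reg 8 h 0 min / OT 3 h 26 min; Sat reg 7 h 10 min / OT 0 h 0 min.
Totals: regular 20 h 26 min, overtime 3 h 26 min.

Regular 20.43 hours, overtime 3.43 hours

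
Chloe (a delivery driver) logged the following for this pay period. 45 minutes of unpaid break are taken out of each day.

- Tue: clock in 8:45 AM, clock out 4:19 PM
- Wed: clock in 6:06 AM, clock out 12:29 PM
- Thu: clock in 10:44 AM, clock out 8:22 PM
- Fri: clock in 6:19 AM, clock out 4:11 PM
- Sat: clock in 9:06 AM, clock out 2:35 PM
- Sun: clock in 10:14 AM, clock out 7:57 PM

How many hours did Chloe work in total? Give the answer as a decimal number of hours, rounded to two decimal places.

Tue: 8:45 AM–4:19 PM = 7 h 34 min; less 45 min break → 6 h 49 min
Wed: 6:06 AM–12:29 PM = 6 h 23 min; less 45 min break → 5 h 38 min
Thu: 10:44 AM–8:22 PM = 9 h 38 min; less 45 min break → 8 h 53 min
Fri: 6:19 AM–4:11 PM = 9 h 52 min; less 45 min break → 9 h 7 min
Sat: 9:06 AM–2:35 PM = 5 h 29 min; less 45 min break → 4 h 44 min
Sun: 10:14 AM–7:57 PM = 9 h 43 min; less 45 min break → 8 h 58 min
Total: 6 h 49 min + 5 h 38 min + 8 h 53 min + 9 h 7 min + 4 h 44 min + 8 h 58 min = 44 h 9 min.

44.15 hours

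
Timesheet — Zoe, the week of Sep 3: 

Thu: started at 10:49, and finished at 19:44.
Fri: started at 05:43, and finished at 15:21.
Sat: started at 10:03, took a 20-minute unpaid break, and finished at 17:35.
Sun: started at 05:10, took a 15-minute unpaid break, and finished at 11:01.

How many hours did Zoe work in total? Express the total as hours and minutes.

31 h 21 min

Thu: 10:49–19:44 = 8 h 55 min
Fri: 05:43–15:21 = 9 h 38 min
Sat: 10:03–17:35 = 7 h 32 min; less 20 min break → 7 h 12 min
Sun: 05:10–11:01 = 5 h 51 min; less 15 min break → 5 h 36 min
Total: 8 h 55 min + 9 h 38 min + 7 h 12 min + 5 h 36 min = 31 h 21 min.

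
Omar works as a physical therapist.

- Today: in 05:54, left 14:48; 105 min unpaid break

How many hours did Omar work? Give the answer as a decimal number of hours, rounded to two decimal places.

Today: 05:54–14:48 = 8 h 54 min; less 105 min break → 7 h 9 min

7.15 hours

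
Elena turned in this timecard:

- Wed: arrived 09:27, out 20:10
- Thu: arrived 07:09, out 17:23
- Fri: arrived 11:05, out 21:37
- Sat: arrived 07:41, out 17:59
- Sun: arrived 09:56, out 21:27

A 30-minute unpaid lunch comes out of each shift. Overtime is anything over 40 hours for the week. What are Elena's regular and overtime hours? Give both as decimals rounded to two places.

Wed: 09:27–20:10 = 10 h 43 min; less 30 min break → 10 h 13 min
Thu: 07:09–17:23 = 10 h 14 min; less 30 min break → 9 h 44 min
Fri: 11:05–21:37 = 10 h 32 min; less 30 min break → 10 h 2 min
Sat: 07:41–17:59 = 10 h 18 min; less 30 min break → 9 h 48 min
Sun: 09:56–21:27 = 11 h 31 min; less 30 min break → 11 h 1 min
Total worked: 50 h 48 min = 50.80 h.
Threshold 40 h → overtime 10 h 48 min, regular 40 h 0 min.

Regular 40.00 hours, overtime 10.80 hours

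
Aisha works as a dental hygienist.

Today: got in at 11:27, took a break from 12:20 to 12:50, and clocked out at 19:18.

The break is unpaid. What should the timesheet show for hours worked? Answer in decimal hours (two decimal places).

Today: 11:27–19:18 = 7 h 51 min; less 30 min break → 7 h 21 min

7.35 hours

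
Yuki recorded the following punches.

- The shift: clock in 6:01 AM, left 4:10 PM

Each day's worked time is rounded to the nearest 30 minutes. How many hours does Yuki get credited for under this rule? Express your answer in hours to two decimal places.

The shift: 6:01 AM–4:10 PM = 10 h 9 min → rounds to 10 h 0 min

10.00 hours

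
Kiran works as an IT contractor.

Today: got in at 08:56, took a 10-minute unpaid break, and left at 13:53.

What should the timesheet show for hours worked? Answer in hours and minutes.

Today: 08:56–13:53 = 4 h 57 min; less 10 min break → 4 h 47 min

4 h 47 min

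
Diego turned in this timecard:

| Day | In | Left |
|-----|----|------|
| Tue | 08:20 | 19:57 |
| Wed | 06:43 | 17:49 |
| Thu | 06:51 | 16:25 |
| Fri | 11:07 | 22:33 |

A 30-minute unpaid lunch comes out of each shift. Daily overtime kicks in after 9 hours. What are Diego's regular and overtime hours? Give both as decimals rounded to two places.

Regular 36.00 hours, overtime 5.72 hours

Tue: 08:20–19:57 = 11 h 37 min; less 30 min break → 11 h 7 min
Wed: 06:43–17:49 = 11 h 6 min; less 30 min break → 10 h 36 min
Thu: 06:51–16:25 = 9 h 34 min; less 30 min break → 9 h 4 min
Fri: 11:07–22:33 = 11 h 26 min; less 30 min break → 10 h 56 min
Tue reg 9 h 0 min / OT 2 h 7 min; Wed reg 9 h 0 min / OT 1 h 36 min; Thu reg 9 h 0 min / OT 0 h 4 min; Fri reg 9 h 0 min / OT 1 h 56 min.
Totals: regular 36 h 0 min, overtime 5 h 43 min.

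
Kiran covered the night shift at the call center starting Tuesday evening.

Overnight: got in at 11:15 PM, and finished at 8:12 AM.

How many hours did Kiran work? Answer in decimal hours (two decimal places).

8.95 hours

Overnight: 11:15 PM → midnight = 0 h 45 min; midnight → 8:12 AM = 8 h 12 min; span 8 h 57 min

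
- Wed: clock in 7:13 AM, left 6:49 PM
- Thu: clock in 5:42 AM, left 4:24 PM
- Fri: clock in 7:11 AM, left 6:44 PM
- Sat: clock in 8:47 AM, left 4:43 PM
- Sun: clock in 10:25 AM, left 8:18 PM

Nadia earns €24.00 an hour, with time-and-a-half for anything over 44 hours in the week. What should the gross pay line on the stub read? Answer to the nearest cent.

Wed: 7:13 AM–6:49 PM = 11 h 36 min
Thu: 5:42 AM–4:24 PM = 10 h 42 min
Fri: 7:11 AM–6:44 PM = 11 h 33 min
Sat: 8:47 AM–4:43 PM = 7 h 56 min
Sun: 10:25 AM–8:18 PM = 9 h 53 min
Total worked: 51 h 40 min = 3100 min.
Regular 44 h 0 min = 2640 min at €24.00/h; overtime 7 h 40 min = 460 min at €36.00/h.
Pay = (2640 × €24.00 + 460 × €36.00) ÷ 60 = €1332.00.

€1332.00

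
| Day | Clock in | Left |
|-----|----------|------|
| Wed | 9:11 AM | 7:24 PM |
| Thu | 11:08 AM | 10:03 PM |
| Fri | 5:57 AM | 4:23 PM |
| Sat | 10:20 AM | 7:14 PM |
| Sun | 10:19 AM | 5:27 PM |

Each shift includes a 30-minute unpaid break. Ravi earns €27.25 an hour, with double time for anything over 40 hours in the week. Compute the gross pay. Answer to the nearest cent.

€1367.95

Wed: 9:11 AM–7:24 PM = 10 h 13 min; less 30 min break → 9 h 43 min
Thu: 11:08 AM–10:03 PM = 10 h 55 min; less 30 min break → 10 h 25 min
Fri: 5:57 AM–4:23 PM = 10 h 26 min; less 30 min break → 9 h 56 min
Sat: 10:20 AM–7:14 PM = 8 h 54 min; less 30 min break → 8 h 24 min
Sun: 10:19 AM–5:27 PM = 7 h 8 min; less 30 min break → 6 h 38 min
Total worked: 45 h 6 min = 2706 min.
Regular 40 h 0 min = 2400 min at €27.25/h; overtime 5 h 6 min = 306 min at €54.50/h.
Pay = (2400 × €27.25 + 306 × €54.50) ÷ 60 = €1367.95.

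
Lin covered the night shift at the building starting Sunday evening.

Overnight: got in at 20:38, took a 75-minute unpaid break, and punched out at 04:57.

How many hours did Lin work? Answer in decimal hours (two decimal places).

Overnight: 20:38 → midnight = 3 h 22 min; midnight → 04:57 = 4 h 57 min; span 8 h 19 min; less 75 min break → 7 h 4 min

7.07 hours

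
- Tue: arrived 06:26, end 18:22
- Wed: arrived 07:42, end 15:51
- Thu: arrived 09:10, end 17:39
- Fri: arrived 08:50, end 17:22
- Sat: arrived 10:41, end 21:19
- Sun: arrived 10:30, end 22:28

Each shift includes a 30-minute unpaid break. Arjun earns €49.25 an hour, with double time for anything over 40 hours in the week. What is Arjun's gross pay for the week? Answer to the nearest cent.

Tue: 06:26–18:22 = 11 h 56 min; less 30 min break → 11 h 26 min
Wed: 07:42–15:51 = 8 h 9 min; less 30 min break → 7 h 39 min
Thu: 09:10–17:39 = 8 h 29 min; less 30 min break → 7 h 59 min
Fri: 08:50–17:22 = 8 h 32 min; less 30 min break → 8 h 2 min
Sat: 10:41–21:19 = 10 h 38 min; less 30 min break → 10 h 8 min
Sun: 10:30–22:28 = 11 h 58 min; less 30 min break → 11 h 28 min
Total worked: 56 h 42 min = 3402 min.
Regular 40 h 0 min = 2400 min at €49.25/h; overtime 16 h 42 min = 1002 min at €98.50/h.
Pay = (2400 × €49.25 + 1002 × €98.50) ÷ 60 = €3614.95.

€3614.95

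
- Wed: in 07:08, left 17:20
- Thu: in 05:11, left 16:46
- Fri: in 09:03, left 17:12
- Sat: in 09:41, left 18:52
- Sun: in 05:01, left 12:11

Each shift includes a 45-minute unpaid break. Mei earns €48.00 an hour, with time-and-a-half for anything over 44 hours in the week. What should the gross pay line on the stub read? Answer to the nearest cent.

Wed: 07:08–17:20 = 10 h 12 min; less 45 min break → 9 h 27 min
Thu: 05:11–16:46 = 11 h 35 min; less 45 min break → 10 h 50 min
Fri: 09:03–17:12 = 8 h 9 min; less 45 min break → 7 h 24 min
Sat: 09:41–18:52 = 9 h 11 min; less 45 min break → 8 h 26 min
Sun: 05:01–12:11 = 7 h 10 min; less 45 min break → 6 h 25 min
Total worked: 42 h 32 min = 2552 min.
Regular 42 h 32 min = 2552 min at €48.00/h; overtime 0 h 0 min = 0 min at €72.00/h.
Pay = (2552 × €48.00 + 0 × €72.00) ÷ 60 = €2041.60.

€2041.60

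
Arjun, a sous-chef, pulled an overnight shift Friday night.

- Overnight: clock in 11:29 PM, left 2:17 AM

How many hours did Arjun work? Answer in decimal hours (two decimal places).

Overnight: 11:29 PM → midnight = 0 h 31 min; midnight → 2:17 AM = 2 h 17 min; span 2 h 48 min

2.80 hours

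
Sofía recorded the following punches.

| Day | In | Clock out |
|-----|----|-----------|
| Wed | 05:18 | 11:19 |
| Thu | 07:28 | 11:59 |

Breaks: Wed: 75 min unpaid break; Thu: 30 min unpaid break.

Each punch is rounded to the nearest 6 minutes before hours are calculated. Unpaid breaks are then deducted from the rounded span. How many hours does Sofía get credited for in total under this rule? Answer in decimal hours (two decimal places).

Wed: in 05:18→05:18, out 11:19→11:18; 6 h 0 min − 75 min = 4 h 45 min
Thu: in 07:28→07:30, out 11:59→12:00; 4 h 30 min − 30 min = 4 h 0 min
Total credited: 8 h 45 min.

8.75 hours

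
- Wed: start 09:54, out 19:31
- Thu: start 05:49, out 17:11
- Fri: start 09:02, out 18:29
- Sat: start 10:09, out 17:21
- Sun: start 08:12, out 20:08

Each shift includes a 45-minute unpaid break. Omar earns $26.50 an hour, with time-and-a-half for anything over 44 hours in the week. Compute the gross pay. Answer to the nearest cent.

Wed: 09:54–19:31 = 9 h 37 min; less 45 min break → 8 h 52 min
Thu: 05:49–17:11 = 11 h 22 min; less 45 min break → 10 h 37 min
Fri: 09:02–18:29 = 9 h 27 min; less 45 min break → 8 h 42 min
Sat: 10:09–17:21 = 7 h 12 min; less 45 min break → 6 h 27 min
Sun: 08:12–20:08 = 11 h 56 min; less 45 min break → 11 h 11 min
Total worked: 45 h 49 min = 2749 min.
Regular 44 h 0 min = 2640 min at $26.50/h; overtime 1 h 49 min = 109 min at $39.75/h.
Pay = (2640 × $26.50 + 109 × $39.75) ÷ 60 = $1238.21.

$1238.21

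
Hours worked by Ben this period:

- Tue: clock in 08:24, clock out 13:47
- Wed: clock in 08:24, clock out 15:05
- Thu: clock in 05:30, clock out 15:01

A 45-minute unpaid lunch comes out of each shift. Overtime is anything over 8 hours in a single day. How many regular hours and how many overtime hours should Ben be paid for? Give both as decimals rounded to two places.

Regular 18.57 hours, overtime 0.77 hours

Tue: 08:24–13:47 = 5 h 23 min; less 45 min break → 4 h 38 min
Wed: 08:24–15:05 = 6 h 41 min; less 45 min break → 5 h 56 min
Thu: 05:30–15:01 = 9 h 31 min; less 45 min break → 8 h 46 min
Tue reg 4 h 38 min / OT 0 h 0 min; Wed reg 5 h 56 min / OT 0 h 0 min; Thu reg 8 h 0 min / OT 0 h 46 min.
Totals: regular 18 h 34 min, overtime 0 h 46 min.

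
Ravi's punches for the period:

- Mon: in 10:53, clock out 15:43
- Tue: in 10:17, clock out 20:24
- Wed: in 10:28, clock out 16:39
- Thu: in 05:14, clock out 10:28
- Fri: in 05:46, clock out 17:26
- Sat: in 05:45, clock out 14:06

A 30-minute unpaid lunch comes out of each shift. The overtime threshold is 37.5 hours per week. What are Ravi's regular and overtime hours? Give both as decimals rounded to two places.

Regular 37.50 hours, overtime 5.88 hours

Mon: 10:53–15:43 = 4 h 50 min; less 30 min break → 4 h 20 min
Tue: 10:17–20:24 = 10 h 7 min; less 30 min break → 9 h 37 min
Wed: 10:28–16:39 = 6 h 11 min; less 30 min break → 5 h 41 min
Thu: 05:14–10:28 = 5 h 14 min; less 30 min break → 4 h 44 min
Fri: 05:46–17:26 = 11 h 40 min; less 30 min break → 11 h 10 min
Sat: 05:45–14:06 = 8 h 21 min; less 30 min break → 7 h 51 min
Total worked: 43 h 23 min = 43.38 h.
Threshold 37.5 h → overtime 5 h 53 min, regular 37 h 30 min.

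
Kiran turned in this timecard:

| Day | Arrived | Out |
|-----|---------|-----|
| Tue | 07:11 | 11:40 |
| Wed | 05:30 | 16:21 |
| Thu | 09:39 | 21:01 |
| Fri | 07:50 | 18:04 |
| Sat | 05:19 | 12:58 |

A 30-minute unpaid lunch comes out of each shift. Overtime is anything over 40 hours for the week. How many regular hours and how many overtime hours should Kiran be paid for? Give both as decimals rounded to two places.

Regular 40.00 hours, overtime 2.08 hours

Tue: 07:11–11:40 = 4 h 29 min; less 30 min break → 3 h 59 min
Wed: 05:30–16:21 = 10 h 51 min; less 30 min break → 10 h 21 min
Thu: 09:39–21:01 = 11 h 22 min; less 30 min break → 10 h 52 min
Fri: 07:50–18:04 = 10 h 14 min; less 30 min break → 9 h 44 min
Sat: 05:19–12:58 = 7 h 39 min; less 30 min break → 7 h 9 min
Total worked: 42 h 5 min = 42.08 h.
Threshold 40 h → overtime 2 h 5 min, regular 40 h 0 min.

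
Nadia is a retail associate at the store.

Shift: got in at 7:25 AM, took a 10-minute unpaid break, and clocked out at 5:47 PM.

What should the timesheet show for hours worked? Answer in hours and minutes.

10 h 12 min

Shift: 7:25 AM–5:47 PM = 10 h 22 min; less 10 min break → 10 h 12 min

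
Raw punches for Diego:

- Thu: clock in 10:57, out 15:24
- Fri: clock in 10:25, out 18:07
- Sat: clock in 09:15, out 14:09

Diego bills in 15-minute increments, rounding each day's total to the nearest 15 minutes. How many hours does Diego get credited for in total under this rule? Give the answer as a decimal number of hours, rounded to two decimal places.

17.25 hours

Thu: 10:57–15:24 = 4 h 27 min → rounds to 4 h 30 min
Fri: 10:25–18:07 = 7 h 42 min → rounds to 7 h 45 min
Sat: 09:15–14:09 = 4 h 54 min → rounds to 5 h 0 min
Total credited: 17 h 15 min.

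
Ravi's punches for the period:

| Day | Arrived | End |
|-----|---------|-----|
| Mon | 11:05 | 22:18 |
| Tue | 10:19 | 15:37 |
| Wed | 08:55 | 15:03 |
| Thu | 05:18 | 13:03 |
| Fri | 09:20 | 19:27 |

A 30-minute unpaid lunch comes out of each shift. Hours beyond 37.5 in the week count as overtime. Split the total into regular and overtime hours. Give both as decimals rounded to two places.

Regular 37.50 hours, overtime 0.52 hours

Mon: 11:05–22:18 = 11 h 13 min; less 30 min break → 10 h 43 min
Tue: 10:19–15:37 = 5 h 18 min; less 30 min break → 4 h 48 min
Wed: 08:55–15:03 = 6 h 8 min; less 30 min break → 5 h 38 min
Thu: 05:18–13:03 = 7 h 45 min; less 30 min break → 7 h 15 min
Fri: 09:20–19:27 = 10 h 7 min; less 30 min break → 9 h 37 min
Total worked: 38 h 1 min = 38.02 h.
Threshold 37.5 h → overtime 0 h 31 min, regular 37 h 30 min.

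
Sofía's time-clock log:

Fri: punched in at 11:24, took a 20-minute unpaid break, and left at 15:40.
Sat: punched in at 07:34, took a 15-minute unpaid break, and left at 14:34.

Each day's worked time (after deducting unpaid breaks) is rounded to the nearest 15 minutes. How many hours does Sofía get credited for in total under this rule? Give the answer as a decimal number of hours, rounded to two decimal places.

Fri: 11:24–15:40 = 4 h 16 min − 20 min = 3 h 56 min → rounds to 4 h 0 min
Sat: 07:34–14:34 = 7 h 0 min − 15 min = 6 h 45 min → rounds to 6 h 45 min
Total credited: 10 h 45 min.

10.75 hours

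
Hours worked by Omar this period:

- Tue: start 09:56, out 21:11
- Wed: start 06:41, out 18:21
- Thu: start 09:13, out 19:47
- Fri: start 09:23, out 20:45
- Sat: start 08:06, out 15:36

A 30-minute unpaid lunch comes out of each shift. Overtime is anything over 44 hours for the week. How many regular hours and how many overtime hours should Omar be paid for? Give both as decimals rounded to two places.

Regular 44.00 hours, overtime 5.85 hours

Tue: 09:56–21:11 = 11 h 15 min; less 30 min break → 10 h 45 min
Wed: 06:41–18:21 = 11 h 40 min; less 30 min break → 11 h 10 min
Thu: 09:13–19:47 = 10 h 34 min; less 30 min break → 10 h 4 min
Fri: 09:23–20:45 = 11 h 22 min; less 30 min break → 10 h 52 min
Sat: 08:06–15:36 = 7 h 30 min; less 30 min break → 7 h 0 min
Total worked: 49 h 51 min = 49.85 h.
Threshold 44 h → overtime 5 h 51 min, regular 44 h 0 min.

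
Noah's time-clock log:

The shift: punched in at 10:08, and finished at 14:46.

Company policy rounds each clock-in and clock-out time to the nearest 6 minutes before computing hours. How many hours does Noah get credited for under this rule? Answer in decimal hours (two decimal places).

The shift: in 10:08→10:06, out 14:46→14:48; 4 h 42 min

4.70 hours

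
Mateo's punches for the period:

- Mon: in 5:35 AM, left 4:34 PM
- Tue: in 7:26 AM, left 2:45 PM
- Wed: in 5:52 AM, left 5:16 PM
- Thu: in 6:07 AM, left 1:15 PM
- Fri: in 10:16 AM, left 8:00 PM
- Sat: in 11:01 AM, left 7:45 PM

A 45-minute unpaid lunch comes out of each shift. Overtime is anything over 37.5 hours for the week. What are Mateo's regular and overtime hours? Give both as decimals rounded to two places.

Mon: 5:35 AM–4:34 PM = 10 h 59 min; less 45 min break → 10 h 14 min
Tue: 7:26 AM–2:45 PM = 7 h 19 min; less 45 min break → 6 h 34 min
Wed: 5:52 AM–5:16 PM = 11 h 24 min; less 45 min break → 10 h 39 min
Thu: 6:07 AM–1:15 PM = 7 h 8 min; less 45 min break → 6 h 23 min
Fri: 10:16 AM–8:00 PM = 9 h 44 min; less 45 min break → 8 h 59 min
Sat: 11:01 AM–7:45 PM = 8 h 44 min; less 45 min break → 7 h 59 min
Total worked: 50 h 48 min = 50.80 h.
Threshold 37.5 h → overtime 13 h 18 min, regular 37 h 30 min.

Regular 37.50 hours, overtime 13.30 hours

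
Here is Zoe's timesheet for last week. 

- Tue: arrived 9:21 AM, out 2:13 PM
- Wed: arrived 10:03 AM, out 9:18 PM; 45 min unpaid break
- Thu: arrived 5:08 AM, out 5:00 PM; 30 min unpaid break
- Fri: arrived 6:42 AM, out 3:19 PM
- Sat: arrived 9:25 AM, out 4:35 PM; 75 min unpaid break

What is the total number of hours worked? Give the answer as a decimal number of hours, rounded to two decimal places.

41.27 hours

Tue: 9:21 AM–2:13 PM = 4 h 52 min
Wed: 10:03 AM–9:18 PM = 11 h 15 min; less 45 min break → 10 h 30 min
Thu: 5:08 AM–5:00 PM = 11 h 52 min; less 30 min break → 11 h 22 min
Fri: 6:42 AM–3:19 PM = 8 h 37 min
Sat: 9:25 AM–4:35 PM = 7 h 10 min; less 75 min break → 5 h 55 min
Total: 4 h 52 min + 10 h 30 min + 11 h 22 min + 8 h 37 min + 5 h 55 min = 41 h 16 min.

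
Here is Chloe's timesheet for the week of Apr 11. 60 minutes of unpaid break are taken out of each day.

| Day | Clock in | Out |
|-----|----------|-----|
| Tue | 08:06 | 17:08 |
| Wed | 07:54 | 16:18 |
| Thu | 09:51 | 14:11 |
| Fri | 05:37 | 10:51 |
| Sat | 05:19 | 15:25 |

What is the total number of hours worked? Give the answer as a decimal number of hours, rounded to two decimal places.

32.10 hours

Tue: 08:06–17:08 = 9 h 2 min; less 60 min break → 8 h 2 min
Wed: 07:54–16:18 = 8 h 24 min; less 60 min break → 7 h 24 min
Thu: 09:51–14:11 = 4 h 20 min; less 60 min break → 3 h 20 min
Fri: 05:37–10:51 = 5 h 14 min; less 60 min break → 4 h 14 min
Sat: 05:19–15:25 = 10 h 6 min; less 60 min break → 9 h 6 min
Total: 8 h 2 min + 7 h 24 min + 3 h 20 min + 4 h 14 min + 9 h 6 min = 32 h 6 min.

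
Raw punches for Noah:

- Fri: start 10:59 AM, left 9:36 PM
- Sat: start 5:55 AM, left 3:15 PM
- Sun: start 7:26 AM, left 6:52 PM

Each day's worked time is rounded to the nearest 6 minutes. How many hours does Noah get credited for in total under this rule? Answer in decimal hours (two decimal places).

Fri: 10:59 AM–9:36 PM = 10 h 37 min → rounds to 10 h 36 min
Sat: 5:55 AM–3:15 PM = 9 h 20 min → rounds to 9 h 18 min
Sun: 7:26 AM–6:52 PM = 11 h 26 min → rounds to 11 h 24 min
Total credited: 31 h 18 min.

31.30 hours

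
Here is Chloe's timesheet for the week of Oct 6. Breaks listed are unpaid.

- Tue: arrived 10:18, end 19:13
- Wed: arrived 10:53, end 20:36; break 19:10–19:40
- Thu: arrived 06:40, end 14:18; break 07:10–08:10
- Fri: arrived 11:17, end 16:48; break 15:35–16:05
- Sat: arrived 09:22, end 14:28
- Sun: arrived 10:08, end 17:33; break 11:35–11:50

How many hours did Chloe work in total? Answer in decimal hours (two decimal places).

Tue: 10:18–19:13 = 8 h 55 min
Wed: 10:53–20:36 = 9 h 43 min; less 30 min break → 9 h 13 min
Thu: 06:40–14:18 = 7 h 38 min; less 60 min break → 6 h 38 min
Fri: 11:17–16:48 = 5 h 31 min; less 30 min break → 5 h 1 min
Sat: 09:22–14:28 = 5 h 6 min
Sun: 10:08–17:33 = 7 h 25 min; less 15 min break → 7 h 10 min
Total: 8 h 55 min + 9 h 13 min + 6 h 38 min + 5 h 1 min + 5 h 6 min + 7 h 10 min = 42 h 3 min.

42.05 hours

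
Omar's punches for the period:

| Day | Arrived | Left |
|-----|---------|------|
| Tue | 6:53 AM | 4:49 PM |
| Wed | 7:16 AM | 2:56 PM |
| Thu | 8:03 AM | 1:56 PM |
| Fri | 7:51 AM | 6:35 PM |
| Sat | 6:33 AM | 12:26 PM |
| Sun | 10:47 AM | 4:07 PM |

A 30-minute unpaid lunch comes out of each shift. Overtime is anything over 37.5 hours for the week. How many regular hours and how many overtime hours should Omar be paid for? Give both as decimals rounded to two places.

Regular 37.50 hours, overtime 4.93 hours

Tue: 6:53 AM–4:49 PM = 9 h 56 min; less 30 min break → 9 h 26 min
Wed: 7:16 AM–2:56 PM = 7 h 40 min; less 30 min break → 7 h 10 min
Thu: 8:03 AM–1:56 PM = 5 h 53 min; less 30 min break → 5 h 23 min
Fri: 7:51 AM–6:35 PM = 10 h 44 min; less 30 min break → 10 h 14 min
Sat: 6:33 AM–12:26 PM = 5 h 53 min; less 30 min break → 5 h 23 min
Sun: 10:47 AM–4:07 PM = 5 h 20 min; less 30 min break → 4 h 50 min
Total worked: 42 h 26 min = 42.43 h.
Threshold 37.5 h → overtime 4 h 56 min, regular 37 h 30 min.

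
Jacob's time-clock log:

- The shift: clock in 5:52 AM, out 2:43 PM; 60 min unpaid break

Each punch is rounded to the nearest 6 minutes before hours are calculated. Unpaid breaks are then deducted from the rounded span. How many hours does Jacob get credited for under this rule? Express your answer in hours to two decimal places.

The shift: in 5:52 AM→5:54 AM, out 2:43 PM→2:42 PM; 8 h 48 min − 60 min = 7 h 48 min

7.80 hours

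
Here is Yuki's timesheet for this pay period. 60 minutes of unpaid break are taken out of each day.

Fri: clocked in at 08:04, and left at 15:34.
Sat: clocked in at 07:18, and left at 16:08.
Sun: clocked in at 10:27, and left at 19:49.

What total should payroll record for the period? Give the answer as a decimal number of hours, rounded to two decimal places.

22.70 hours

Fri: 08:04–15:34 = 7 h 30 min; less 60 min break → 6 h 30 min
Sat: 07:18–16:08 = 8 h 50 min; less 60 min break → 7 h 50 min
Sun: 10:27–19:49 = 9 h 22 min; less 60 min break → 8 h 22 min
Total: 6 h 30 min + 7 h 50 min + 8 h 22 min = 22 h 42 min.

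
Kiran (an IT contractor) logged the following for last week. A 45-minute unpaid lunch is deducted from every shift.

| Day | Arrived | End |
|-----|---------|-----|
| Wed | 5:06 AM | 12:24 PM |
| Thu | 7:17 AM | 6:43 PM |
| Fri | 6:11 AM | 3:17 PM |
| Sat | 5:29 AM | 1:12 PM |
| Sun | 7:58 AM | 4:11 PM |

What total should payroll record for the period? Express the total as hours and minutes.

40 h 1 min

Wed: 5:06 AM–12:24 PM = 7 h 18 min; less 45 min break → 6 h 33 min
Thu: 7:17 AM–6:43 PM = 11 h 26 min; less 45 min break → 10 h 41 min
Fri: 6:11 AM–3:17 PM = 9 h 6 min; less 45 min break → 8 h 21 min
Sat: 5:29 AM–1:12 PM = 7 h 43 min; less 45 min break → 6 h 58 min
Sun: 7:58 AM–4:11 PM = 8 h 13 min; less 45 min break → 7 h 28 min
Total: 6 h 33 min + 10 h 41 min + 8 h 21 min + 6 h 58 min + 7 h 28 min = 40 h 1 min.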